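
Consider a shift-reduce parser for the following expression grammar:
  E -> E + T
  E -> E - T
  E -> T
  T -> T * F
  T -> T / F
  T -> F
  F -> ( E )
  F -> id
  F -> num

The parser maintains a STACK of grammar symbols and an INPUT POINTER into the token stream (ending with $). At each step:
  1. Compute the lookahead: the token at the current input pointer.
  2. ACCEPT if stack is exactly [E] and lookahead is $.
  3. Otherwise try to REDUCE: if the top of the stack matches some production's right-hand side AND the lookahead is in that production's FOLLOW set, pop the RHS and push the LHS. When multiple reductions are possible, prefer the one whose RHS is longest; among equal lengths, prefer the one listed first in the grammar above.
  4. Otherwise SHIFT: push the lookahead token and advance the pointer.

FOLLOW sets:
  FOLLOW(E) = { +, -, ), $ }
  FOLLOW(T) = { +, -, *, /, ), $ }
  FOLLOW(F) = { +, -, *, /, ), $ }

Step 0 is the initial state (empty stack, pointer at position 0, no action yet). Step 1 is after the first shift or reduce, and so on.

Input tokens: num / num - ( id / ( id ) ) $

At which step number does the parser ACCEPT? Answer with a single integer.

Step 1: shift num. Stack=[num] ptr=1 lookahead=/ remaining=[/ num - ( id / ( id ) ) $]
Step 2: reduce F->num. Stack=[F] ptr=1 lookahead=/ remaining=[/ num - ( id / ( id ) ) $]
Step 3: reduce T->F. Stack=[T] ptr=1 lookahead=/ remaining=[/ num - ( id / ( id ) ) $]
Step 4: shift /. Stack=[T /] ptr=2 lookahead=num remaining=[num - ( id / ( id ) ) $]
Step 5: shift num. Stack=[T / num] ptr=3 lookahead=- remaining=[- ( id / ( id ) ) $]
Step 6: reduce F->num. Stack=[T / F] ptr=3 lookahead=- remaining=[- ( id / ( id ) ) $]
Step 7: reduce T->T / F. Stack=[T] ptr=3 lookahead=- remaining=[- ( id / ( id ) ) $]
Step 8: reduce E->T. Stack=[E] ptr=3 lookahead=- remaining=[- ( id / ( id ) ) $]
Step 9: shift -. Stack=[E -] ptr=4 lookahead=( remaining=[( id / ( id ) ) $]
Step 10: shift (. Stack=[E - (] ptr=5 lookahead=id remaining=[id / ( id ) ) $]
Step 11: shift id. Stack=[E - ( id] ptr=6 lookahead=/ remaining=[/ ( id ) ) $]
Step 12: reduce F->id. Stack=[E - ( F] ptr=6 lookahead=/ remaining=[/ ( id ) ) $]
Step 13: reduce T->F. Stack=[E - ( T] ptr=6 lookahead=/ remaining=[/ ( id ) ) $]
Step 14: shift /. Stack=[E - ( T /] ptr=7 lookahead=( remaining=[( id ) ) $]
Step 15: shift (. Stack=[E - ( T / (] ptr=8 lookahead=id remaining=[id ) ) $]
Step 16: shift id. Stack=[E - ( T / ( id] ptr=9 lookahead=) remaining=[) ) $]
Step 17: reduce F->id. Stack=[E - ( T / ( F] ptr=9 lookahead=) remaining=[) ) $]
Step 18: reduce T->F. Stack=[E - ( T / ( T] ptr=9 lookahead=) remaining=[) ) $]
Step 19: reduce E->T. Stack=[E - ( T / ( E] ptr=9 lookahead=) remaining=[) ) $]
Step 20: shift ). Stack=[E - ( T / ( E )] ptr=10 lookahead=) remaining=[) $]
Step 21: reduce F->( E ). Stack=[E - ( T / F] ptr=10 lookahead=) remaining=[) $]
Step 22: reduce T->T / F. Stack=[E - ( T] ptr=10 lookahead=) remaining=[) $]
Step 23: reduce E->T. Stack=[E - ( E] ptr=10 lookahead=) remaining=[) $]
Step 24: shift ). Stack=[E - ( E )] ptr=11 lookahead=$ remaining=[$]
Step 25: reduce F->( E ). Stack=[E - F] ptr=11 lookahead=$ remaining=[$]
Step 26: reduce T->F. Stack=[E - T] ptr=11 lookahead=$ remaining=[$]
Step 27: reduce E->E - T. Stack=[E] ptr=11 lookahead=$ remaining=[$]
Step 28: accept. Stack=[E] ptr=11 lookahead=$ remaining=[$]

Answer: 28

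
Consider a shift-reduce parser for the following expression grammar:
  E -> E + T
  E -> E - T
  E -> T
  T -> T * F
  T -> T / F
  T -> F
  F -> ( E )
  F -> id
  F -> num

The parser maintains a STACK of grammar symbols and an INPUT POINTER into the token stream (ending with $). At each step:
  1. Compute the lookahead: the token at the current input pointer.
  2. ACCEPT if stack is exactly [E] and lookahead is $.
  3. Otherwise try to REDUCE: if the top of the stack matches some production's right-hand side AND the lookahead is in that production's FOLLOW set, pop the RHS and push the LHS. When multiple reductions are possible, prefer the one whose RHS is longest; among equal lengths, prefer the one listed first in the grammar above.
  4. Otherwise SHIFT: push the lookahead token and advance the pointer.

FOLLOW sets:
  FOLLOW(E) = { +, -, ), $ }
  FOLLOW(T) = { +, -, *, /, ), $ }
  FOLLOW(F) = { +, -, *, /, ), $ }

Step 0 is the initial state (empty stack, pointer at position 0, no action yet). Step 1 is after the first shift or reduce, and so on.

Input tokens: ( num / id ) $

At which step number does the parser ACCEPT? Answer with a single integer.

Answer: 14

Derivation:
Step 1: shift (. Stack=[(] ptr=1 lookahead=num remaining=[num / id ) $]
Step 2: shift num. Stack=[( num] ptr=2 lookahead=/ remaining=[/ id ) $]
Step 3: reduce F->num. Stack=[( F] ptr=2 lookahead=/ remaining=[/ id ) $]
Step 4: reduce T->F. Stack=[( T] ptr=2 lookahead=/ remaining=[/ id ) $]
Step 5: shift /. Stack=[( T /] ptr=3 lookahead=id remaining=[id ) $]
Step 6: shift id. Stack=[( T / id] ptr=4 lookahead=) remaining=[) $]
Step 7: reduce F->id. Stack=[( T / F] ptr=4 lookahead=) remaining=[) $]
Step 8: reduce T->T / F. Stack=[( T] ptr=4 lookahead=) remaining=[) $]
Step 9: reduce E->T. Stack=[( E] ptr=4 lookahead=) remaining=[) $]
Step 10: shift ). Stack=[( E )] ptr=5 lookahead=$ remaining=[$]
Step 11: reduce F->( E ). Stack=[F] ptr=5 lookahead=$ remaining=[$]
Step 12: reduce T->F. Stack=[T] ptr=5 lookahead=$ remaining=[$]
Step 13: reduce E->T. Stack=[E] ptr=5 lookahead=$ remaining=[$]
Step 14: accept. Stack=[E] ptr=5 lookahead=$ remaining=[$]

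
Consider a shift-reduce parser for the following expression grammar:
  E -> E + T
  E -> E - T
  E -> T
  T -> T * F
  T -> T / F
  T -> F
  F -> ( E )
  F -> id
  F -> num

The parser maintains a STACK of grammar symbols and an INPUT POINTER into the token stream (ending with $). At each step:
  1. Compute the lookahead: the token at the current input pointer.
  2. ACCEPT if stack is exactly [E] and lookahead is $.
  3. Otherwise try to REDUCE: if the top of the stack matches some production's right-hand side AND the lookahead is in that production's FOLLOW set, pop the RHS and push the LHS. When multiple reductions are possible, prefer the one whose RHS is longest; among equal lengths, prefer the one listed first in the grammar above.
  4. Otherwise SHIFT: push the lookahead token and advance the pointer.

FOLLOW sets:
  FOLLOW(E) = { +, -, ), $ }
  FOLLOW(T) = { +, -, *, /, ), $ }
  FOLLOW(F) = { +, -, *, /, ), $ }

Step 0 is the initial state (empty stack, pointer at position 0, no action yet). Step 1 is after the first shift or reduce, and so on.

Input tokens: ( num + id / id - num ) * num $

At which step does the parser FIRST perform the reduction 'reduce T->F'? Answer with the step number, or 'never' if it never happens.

Step 1: shift (. Stack=[(] ptr=1 lookahead=num remaining=[num + id / id - num ) * num $]
Step 2: shift num. Stack=[( num] ptr=2 lookahead=+ remaining=[+ id / id - num ) * num $]
Step 3: reduce F->num. Stack=[( F] ptr=2 lookahead=+ remaining=[+ id / id - num ) * num $]
Step 4: reduce T->F. Stack=[( T] ptr=2 lookahead=+ remaining=[+ id / id - num ) * num $]

Answer: 4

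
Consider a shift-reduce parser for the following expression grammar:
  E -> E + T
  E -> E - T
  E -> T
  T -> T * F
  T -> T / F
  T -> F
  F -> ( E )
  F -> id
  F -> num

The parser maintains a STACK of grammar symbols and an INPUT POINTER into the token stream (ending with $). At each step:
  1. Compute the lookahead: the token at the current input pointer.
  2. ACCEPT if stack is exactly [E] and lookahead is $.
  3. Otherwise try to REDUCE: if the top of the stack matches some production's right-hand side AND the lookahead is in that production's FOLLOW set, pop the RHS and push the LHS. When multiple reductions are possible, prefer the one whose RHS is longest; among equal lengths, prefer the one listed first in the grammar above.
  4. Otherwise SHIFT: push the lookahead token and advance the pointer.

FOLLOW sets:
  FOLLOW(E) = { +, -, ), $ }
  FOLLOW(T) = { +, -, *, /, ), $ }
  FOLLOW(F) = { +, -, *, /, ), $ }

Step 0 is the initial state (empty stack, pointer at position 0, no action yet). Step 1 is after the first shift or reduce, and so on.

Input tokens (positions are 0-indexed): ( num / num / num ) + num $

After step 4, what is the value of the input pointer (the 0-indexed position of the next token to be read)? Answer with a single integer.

Answer: 2

Derivation:
Step 1: shift (. Stack=[(] ptr=1 lookahead=num remaining=[num / num / num ) + num $]
Step 2: shift num. Stack=[( num] ptr=2 lookahead=/ remaining=[/ num / num ) + num $]
Step 3: reduce F->num. Stack=[( F] ptr=2 lookahead=/ remaining=[/ num / num ) + num $]
Step 4: reduce T->F. Stack=[( T] ptr=2 lookahead=/ remaining=[/ num / num ) + num $]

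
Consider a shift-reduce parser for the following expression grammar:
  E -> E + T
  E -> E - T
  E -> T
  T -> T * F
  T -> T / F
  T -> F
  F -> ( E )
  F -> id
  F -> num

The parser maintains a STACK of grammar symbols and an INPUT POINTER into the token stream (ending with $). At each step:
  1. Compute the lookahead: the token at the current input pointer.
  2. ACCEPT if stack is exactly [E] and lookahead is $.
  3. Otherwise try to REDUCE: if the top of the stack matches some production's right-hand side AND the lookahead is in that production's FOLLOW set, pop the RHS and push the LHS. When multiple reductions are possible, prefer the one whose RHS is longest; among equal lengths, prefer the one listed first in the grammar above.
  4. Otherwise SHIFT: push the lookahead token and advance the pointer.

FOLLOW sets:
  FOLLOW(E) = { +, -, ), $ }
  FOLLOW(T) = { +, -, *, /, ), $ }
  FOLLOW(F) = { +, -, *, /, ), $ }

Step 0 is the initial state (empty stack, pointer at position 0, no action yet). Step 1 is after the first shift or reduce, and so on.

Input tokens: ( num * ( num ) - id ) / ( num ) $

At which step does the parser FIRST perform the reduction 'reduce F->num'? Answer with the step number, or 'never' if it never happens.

Step 1: shift (. Stack=[(] ptr=1 lookahead=num remaining=[num * ( num ) - id ) / ( num ) $]
Step 2: shift num. Stack=[( num] ptr=2 lookahead=* remaining=[* ( num ) - id ) / ( num ) $]
Step 3: reduce F->num. Stack=[( F] ptr=2 lookahead=* remaining=[* ( num ) - id ) / ( num ) $]

Answer: 3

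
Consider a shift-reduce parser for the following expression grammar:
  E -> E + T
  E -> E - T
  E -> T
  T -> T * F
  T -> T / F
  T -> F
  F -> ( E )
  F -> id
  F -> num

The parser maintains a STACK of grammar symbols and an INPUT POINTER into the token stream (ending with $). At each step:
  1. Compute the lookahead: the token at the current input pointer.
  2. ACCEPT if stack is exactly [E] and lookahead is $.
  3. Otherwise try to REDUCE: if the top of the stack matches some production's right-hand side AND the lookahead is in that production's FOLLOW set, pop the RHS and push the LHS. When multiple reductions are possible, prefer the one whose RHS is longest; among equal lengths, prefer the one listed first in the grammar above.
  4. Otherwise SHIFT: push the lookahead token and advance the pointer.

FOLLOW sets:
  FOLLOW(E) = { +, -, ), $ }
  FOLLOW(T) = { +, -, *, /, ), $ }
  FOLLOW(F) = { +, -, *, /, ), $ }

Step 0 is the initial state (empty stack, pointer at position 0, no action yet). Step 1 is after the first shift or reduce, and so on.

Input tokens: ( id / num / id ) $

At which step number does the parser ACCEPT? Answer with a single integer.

Answer: 18

Derivation:
Step 1: shift (. Stack=[(] ptr=1 lookahead=id remaining=[id / num / id ) $]
Step 2: shift id. Stack=[( id] ptr=2 lookahead=/ remaining=[/ num / id ) $]
Step 3: reduce F->id. Stack=[( F] ptr=2 lookahead=/ remaining=[/ num / id ) $]
Step 4: reduce T->F. Stack=[( T] ptr=2 lookahead=/ remaining=[/ num / id ) $]
Step 5: shift /. Stack=[( T /] ptr=3 lookahead=num remaining=[num / id ) $]
Step 6: shift num. Stack=[( T / num] ptr=4 lookahead=/ remaining=[/ id ) $]
Step 7: reduce F->num. Stack=[( T / F] ptr=4 lookahead=/ remaining=[/ id ) $]
Step 8: reduce T->T / F. Stack=[( T] ptr=4 lookahead=/ remaining=[/ id ) $]
Step 9: shift /. Stack=[( T /] ptr=5 lookahead=id remaining=[id ) $]
Step 10: shift id. Stack=[( T / id] ptr=6 lookahead=) remaining=[) $]
Step 11: reduce F->id. Stack=[( T / F] ptr=6 lookahead=) remaining=[) $]
Step 12: reduce T->T / F. Stack=[( T] ptr=6 lookahead=) remaining=[) $]
Step 13: reduce E->T. Stack=[( E] ptr=6 lookahead=) remaining=[) $]
Step 14: shift ). Stack=[( E )] ptr=7 lookahead=$ remaining=[$]
Step 15: reduce F->( E ). Stack=[F] ptr=7 lookahead=$ remaining=[$]
Step 16: reduce T->F. Stack=[T] ptr=7 lookahead=$ remaining=[$]
Step 17: reduce E->T. Stack=[E] ptr=7 lookahead=$ remaining=[$]
Step 18: accept. Stack=[E] ptr=7 lookahead=$ remaining=[$]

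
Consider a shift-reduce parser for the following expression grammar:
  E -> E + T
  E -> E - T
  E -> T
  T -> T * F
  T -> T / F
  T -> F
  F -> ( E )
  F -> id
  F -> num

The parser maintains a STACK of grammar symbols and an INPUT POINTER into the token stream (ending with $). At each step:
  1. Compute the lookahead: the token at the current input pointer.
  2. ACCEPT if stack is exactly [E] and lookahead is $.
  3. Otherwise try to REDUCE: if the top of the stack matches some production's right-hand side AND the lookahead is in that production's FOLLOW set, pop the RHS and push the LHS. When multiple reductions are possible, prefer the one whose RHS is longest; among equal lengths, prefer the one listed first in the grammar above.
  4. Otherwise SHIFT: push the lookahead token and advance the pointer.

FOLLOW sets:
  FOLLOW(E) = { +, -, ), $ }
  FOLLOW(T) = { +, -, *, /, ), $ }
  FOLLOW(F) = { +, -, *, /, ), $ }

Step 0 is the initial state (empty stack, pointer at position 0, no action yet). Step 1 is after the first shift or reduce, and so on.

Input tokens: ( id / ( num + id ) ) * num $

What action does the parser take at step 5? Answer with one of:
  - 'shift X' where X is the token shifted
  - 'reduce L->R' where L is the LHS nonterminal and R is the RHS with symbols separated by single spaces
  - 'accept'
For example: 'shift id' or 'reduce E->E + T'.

Step 1: shift (. Stack=[(] ptr=1 lookahead=id remaining=[id / ( num + id ) ) * num $]
Step 2: shift id. Stack=[( id] ptr=2 lookahead=/ remaining=[/ ( num + id ) ) * num $]
Step 3: reduce F->id. Stack=[( F] ptr=2 lookahead=/ remaining=[/ ( num + id ) ) * num $]
Step 4: reduce T->F. Stack=[( T] ptr=2 lookahead=/ remaining=[/ ( num + id ) ) * num $]
Step 5: shift /. Stack=[( T /] ptr=3 lookahead=( remaining=[( num + id ) ) * num $]

Answer: shift /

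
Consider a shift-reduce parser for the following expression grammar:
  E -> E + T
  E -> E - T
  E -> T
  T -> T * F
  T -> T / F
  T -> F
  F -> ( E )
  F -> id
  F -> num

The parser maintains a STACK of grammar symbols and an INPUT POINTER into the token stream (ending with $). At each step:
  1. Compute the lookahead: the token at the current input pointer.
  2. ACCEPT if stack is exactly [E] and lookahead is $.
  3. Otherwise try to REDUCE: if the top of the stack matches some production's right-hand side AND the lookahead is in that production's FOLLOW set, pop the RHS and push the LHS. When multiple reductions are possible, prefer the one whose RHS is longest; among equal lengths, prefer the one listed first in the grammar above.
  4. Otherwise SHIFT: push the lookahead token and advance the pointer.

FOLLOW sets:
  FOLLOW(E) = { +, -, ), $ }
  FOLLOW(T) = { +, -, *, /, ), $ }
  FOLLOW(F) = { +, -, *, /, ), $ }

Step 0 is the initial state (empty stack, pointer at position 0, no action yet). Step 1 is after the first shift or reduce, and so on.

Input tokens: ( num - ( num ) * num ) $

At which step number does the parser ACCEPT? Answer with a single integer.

Step 1: shift (. Stack=[(] ptr=1 lookahead=num remaining=[num - ( num ) * num ) $]
Step 2: shift num. Stack=[( num] ptr=2 lookahead=- remaining=[- ( num ) * num ) $]
Step 3: reduce F->num. Stack=[( F] ptr=2 lookahead=- remaining=[- ( num ) * num ) $]
Step 4: reduce T->F. Stack=[( T] ptr=2 lookahead=- remaining=[- ( num ) * num ) $]
Step 5: reduce E->T. Stack=[( E] ptr=2 lookahead=- remaining=[- ( num ) * num ) $]
Step 6: shift -. Stack=[( E -] ptr=3 lookahead=( remaining=[( num ) * num ) $]
Step 7: shift (. Stack=[( E - (] ptr=4 lookahead=num remaining=[num ) * num ) $]
Step 8: shift num. Stack=[( E - ( num] ptr=5 lookahead=) remaining=[) * num ) $]
Step 9: reduce F->num. Stack=[( E - ( F] ptr=5 lookahead=) remaining=[) * num ) $]
Step 10: reduce T->F. Stack=[( E - ( T] ptr=5 lookahead=) remaining=[) * num ) $]
Step 11: reduce E->T. Stack=[( E - ( E] ptr=5 lookahead=) remaining=[) * num ) $]
Step 12: shift ). Stack=[( E - ( E )] ptr=6 lookahead=* remaining=[* num ) $]
Step 13: reduce F->( E ). Stack=[( E - F] ptr=6 lookahead=* remaining=[* num ) $]
Step 14: reduce T->F. Stack=[( E - T] ptr=6 lookahead=* remaining=[* num ) $]
Step 15: shift *. Stack=[( E - T *] ptr=7 lookahead=num remaining=[num ) $]
Step 16: shift num. Stack=[( E - T * num] ptr=8 lookahead=) remaining=[) $]
Step 17: reduce F->num. Stack=[( E - T * F] ptr=8 lookahead=) remaining=[) $]
Step 18: reduce T->T * F. Stack=[( E - T] ptr=8 lookahead=) remaining=[) $]
Step 19: reduce E->E - T. Stack=[( E] ptr=8 lookahead=) remaining=[) $]
Step 20: shift ). Stack=[( E )] ptr=9 lookahead=$ remaining=[$]
Step 21: reduce F->( E ). Stack=[F] ptr=9 lookahead=$ remaining=[$]
Step 22: reduce T->F. Stack=[T] ptr=9 lookahead=$ remaining=[$]
Step 23: reduce E->T. Stack=[E] ptr=9 lookahead=$ remaining=[$]
Step 24: accept. Stack=[E] ptr=9 lookahead=$ remaining=[$]

Answer: 24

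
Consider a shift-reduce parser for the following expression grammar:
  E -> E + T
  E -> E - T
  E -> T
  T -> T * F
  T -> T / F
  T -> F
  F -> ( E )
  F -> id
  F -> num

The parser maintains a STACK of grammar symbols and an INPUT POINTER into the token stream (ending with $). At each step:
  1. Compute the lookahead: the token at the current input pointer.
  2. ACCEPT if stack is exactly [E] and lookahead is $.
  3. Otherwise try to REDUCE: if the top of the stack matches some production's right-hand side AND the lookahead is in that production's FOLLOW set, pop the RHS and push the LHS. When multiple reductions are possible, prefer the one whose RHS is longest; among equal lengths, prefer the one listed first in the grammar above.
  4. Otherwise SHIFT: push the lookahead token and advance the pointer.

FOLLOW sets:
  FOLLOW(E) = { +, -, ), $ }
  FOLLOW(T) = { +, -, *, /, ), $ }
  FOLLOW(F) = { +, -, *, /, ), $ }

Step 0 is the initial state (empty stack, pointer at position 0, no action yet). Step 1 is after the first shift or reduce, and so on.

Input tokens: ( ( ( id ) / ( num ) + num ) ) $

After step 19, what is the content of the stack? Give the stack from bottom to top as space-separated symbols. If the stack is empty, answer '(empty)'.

Step 1: shift (. Stack=[(] ptr=1 lookahead=( remaining=[( ( id ) / ( num ) + num ) ) $]
Step 2: shift (. Stack=[( (] ptr=2 lookahead=( remaining=[( id ) / ( num ) + num ) ) $]
Step 3: shift (. Stack=[( ( (] ptr=3 lookahead=id remaining=[id ) / ( num ) + num ) ) $]
Step 4: shift id. Stack=[( ( ( id] ptr=4 lookahead=) remaining=[) / ( num ) + num ) ) $]
Step 5: reduce F->id. Stack=[( ( ( F] ptr=4 lookahead=) remaining=[) / ( num ) + num ) ) $]
Step 6: reduce T->F. Stack=[( ( ( T] ptr=4 lookahead=) remaining=[) / ( num ) + num ) ) $]
Step 7: reduce E->T. Stack=[( ( ( E] ptr=4 lookahead=) remaining=[) / ( num ) + num ) ) $]
Step 8: shift ). Stack=[( ( ( E )] ptr=5 lookahead=/ remaining=[/ ( num ) + num ) ) $]
Step 9: reduce F->( E ). Stack=[( ( F] ptr=5 lookahead=/ remaining=[/ ( num ) + num ) ) $]
Step 10: reduce T->F. Stack=[( ( T] ptr=5 lookahead=/ remaining=[/ ( num ) + num ) ) $]
Step 11: shift /. Stack=[( ( T /] ptr=6 lookahead=( remaining=[( num ) + num ) ) $]
Step 12: shift (. Stack=[( ( T / (] ptr=7 lookahead=num remaining=[num ) + num ) ) $]
Step 13: shift num. Stack=[( ( T / ( num] ptr=8 lookahead=) remaining=[) + num ) ) $]
Step 14: reduce F->num. Stack=[( ( T / ( F] ptr=8 lookahead=) remaining=[) + num ) ) $]
Step 15: reduce T->F. Stack=[( ( T / ( T] ptr=8 lookahead=) remaining=[) + num ) ) $]
Step 16: reduce E->T. Stack=[( ( T / ( E] ptr=8 lookahead=) remaining=[) + num ) ) $]
Step 17: shift ). Stack=[( ( T / ( E )] ptr=9 lookahead=+ remaining=[+ num ) ) $]
Step 18: reduce F->( E ). Stack=[( ( T / F] ptr=9 lookahead=+ remaining=[+ num ) ) $]
Step 19: reduce T->T / F. Stack=[( ( T] ptr=9 lookahead=+ remaining=[+ num ) ) $]

Answer: ( ( T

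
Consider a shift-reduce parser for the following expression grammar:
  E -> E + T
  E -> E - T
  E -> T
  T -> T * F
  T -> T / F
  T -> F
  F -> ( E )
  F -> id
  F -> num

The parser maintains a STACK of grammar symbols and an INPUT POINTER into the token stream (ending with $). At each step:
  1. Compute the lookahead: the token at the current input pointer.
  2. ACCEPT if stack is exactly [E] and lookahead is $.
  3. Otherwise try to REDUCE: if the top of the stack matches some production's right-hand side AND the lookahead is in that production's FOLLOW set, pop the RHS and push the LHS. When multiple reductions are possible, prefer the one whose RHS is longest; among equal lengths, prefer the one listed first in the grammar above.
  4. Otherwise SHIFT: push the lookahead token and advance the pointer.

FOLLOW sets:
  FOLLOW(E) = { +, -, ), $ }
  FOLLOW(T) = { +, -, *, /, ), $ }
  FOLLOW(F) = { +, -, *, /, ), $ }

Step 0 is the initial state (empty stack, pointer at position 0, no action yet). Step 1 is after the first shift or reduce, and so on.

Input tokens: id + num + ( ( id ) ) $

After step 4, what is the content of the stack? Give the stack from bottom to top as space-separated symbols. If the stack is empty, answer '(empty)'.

Step 1: shift id. Stack=[id] ptr=1 lookahead=+ remaining=[+ num + ( ( id ) ) $]
Step 2: reduce F->id. Stack=[F] ptr=1 lookahead=+ remaining=[+ num + ( ( id ) ) $]
Step 3: reduce T->F. Stack=[T] ptr=1 lookahead=+ remaining=[+ num + ( ( id ) ) $]
Step 4: reduce E->T. Stack=[E] ptr=1 lookahead=+ remaining=[+ num + ( ( id ) ) $]

Answer: E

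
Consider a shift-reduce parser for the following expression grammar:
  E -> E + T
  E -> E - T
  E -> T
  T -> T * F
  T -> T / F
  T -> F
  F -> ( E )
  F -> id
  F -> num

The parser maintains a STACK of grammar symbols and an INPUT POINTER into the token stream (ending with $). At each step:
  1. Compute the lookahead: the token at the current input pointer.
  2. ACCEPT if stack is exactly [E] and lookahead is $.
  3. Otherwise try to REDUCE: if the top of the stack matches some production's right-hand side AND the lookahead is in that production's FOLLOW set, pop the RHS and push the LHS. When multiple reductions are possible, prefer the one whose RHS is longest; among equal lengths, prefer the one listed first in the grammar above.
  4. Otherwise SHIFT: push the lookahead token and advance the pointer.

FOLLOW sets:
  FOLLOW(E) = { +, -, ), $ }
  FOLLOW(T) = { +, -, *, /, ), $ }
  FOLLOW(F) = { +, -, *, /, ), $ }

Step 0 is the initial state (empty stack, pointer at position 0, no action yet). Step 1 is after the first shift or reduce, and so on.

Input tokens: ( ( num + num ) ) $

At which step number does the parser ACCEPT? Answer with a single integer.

Answer: 20

Derivation:
Step 1: shift (. Stack=[(] ptr=1 lookahead=( remaining=[( num + num ) ) $]
Step 2: shift (. Stack=[( (] ptr=2 lookahead=num remaining=[num + num ) ) $]
Step 3: shift num. Stack=[( ( num] ptr=3 lookahead=+ remaining=[+ num ) ) $]
Step 4: reduce F->num. Stack=[( ( F] ptr=3 lookahead=+ remaining=[+ num ) ) $]
Step 5: reduce T->F. Stack=[( ( T] ptr=3 lookahead=+ remaining=[+ num ) ) $]
Step 6: reduce E->T. Stack=[( ( E] ptr=3 lookahead=+ remaining=[+ num ) ) $]
Step 7: shift +. Stack=[( ( E +] ptr=4 lookahead=num remaining=[num ) ) $]
Step 8: shift num. Stack=[( ( E + num] ptr=5 lookahead=) remaining=[) ) $]
Step 9: reduce F->num. Stack=[( ( E + F] ptr=5 lookahead=) remaining=[) ) $]
Step 10: reduce T->F. Stack=[( ( E + T] ptr=5 lookahead=) remaining=[) ) $]
Step 11: reduce E->E + T. Stack=[( ( E] ptr=5 lookahead=) remaining=[) ) $]
Step 12: shift ). Stack=[( ( E )] ptr=6 lookahead=) remaining=[) $]
Step 13: reduce F->( E ). Stack=[( F] ptr=6 lookahead=) remaining=[) $]
Step 14: reduce T->F. Stack=[( T] ptr=6 lookahead=) remaining=[) $]
Step 15: reduce E->T. Stack=[( E] ptr=6 lookahead=) remaining=[) $]
Step 16: shift ). Stack=[( E )] ptr=7 lookahead=$ remaining=[$]
Step 17: reduce F->( E ). Stack=[F] ptr=7 lookahead=$ remaining=[$]
Step 18: reduce T->F. Stack=[T] ptr=7 lookahead=$ remaining=[$]
Step 19: reduce E->T. Stack=[E] ptr=7 lookahead=$ remaining=[$]
Step 20: accept. Stack=[E] ptr=7 lookahead=$ remaining=[$]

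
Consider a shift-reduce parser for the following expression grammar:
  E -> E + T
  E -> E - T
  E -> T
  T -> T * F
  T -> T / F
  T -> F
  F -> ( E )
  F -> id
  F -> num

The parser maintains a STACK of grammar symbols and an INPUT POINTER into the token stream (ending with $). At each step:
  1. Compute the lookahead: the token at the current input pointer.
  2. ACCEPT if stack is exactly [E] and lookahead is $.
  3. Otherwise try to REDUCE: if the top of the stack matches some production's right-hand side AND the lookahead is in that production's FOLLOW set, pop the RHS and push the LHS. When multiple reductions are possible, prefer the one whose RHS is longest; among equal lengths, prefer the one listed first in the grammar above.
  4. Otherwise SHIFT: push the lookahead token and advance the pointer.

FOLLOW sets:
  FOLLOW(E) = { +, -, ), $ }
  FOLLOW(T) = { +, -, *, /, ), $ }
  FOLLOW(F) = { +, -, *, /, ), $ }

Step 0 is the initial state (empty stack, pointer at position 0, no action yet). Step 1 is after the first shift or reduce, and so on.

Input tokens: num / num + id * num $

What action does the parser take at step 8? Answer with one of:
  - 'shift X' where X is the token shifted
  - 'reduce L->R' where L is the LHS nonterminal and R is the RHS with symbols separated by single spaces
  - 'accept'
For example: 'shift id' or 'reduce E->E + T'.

Answer: reduce E->T

Derivation:
Step 1: shift num. Stack=[num] ptr=1 lookahead=/ remaining=[/ num + id * num $]
Step 2: reduce F->num. Stack=[F] ptr=1 lookahead=/ remaining=[/ num + id * num $]
Step 3: reduce T->F. Stack=[T] ptr=1 lookahead=/ remaining=[/ num + id * num $]
Step 4: shift /. Stack=[T /] ptr=2 lookahead=num remaining=[num + id * num $]
Step 5: shift num. Stack=[T / num] ptr=3 lookahead=+ remaining=[+ id * num $]
Step 6: reduce F->num. Stack=[T / F] ptr=3 lookahead=+ remaining=[+ id * num $]
Step 7: reduce T->T / F. Stack=[T] ptr=3 lookahead=+ remaining=[+ id * num $]
Step 8: reduce E->T. Stack=[E] ptr=3 lookahead=+ remaining=[+ id * num $]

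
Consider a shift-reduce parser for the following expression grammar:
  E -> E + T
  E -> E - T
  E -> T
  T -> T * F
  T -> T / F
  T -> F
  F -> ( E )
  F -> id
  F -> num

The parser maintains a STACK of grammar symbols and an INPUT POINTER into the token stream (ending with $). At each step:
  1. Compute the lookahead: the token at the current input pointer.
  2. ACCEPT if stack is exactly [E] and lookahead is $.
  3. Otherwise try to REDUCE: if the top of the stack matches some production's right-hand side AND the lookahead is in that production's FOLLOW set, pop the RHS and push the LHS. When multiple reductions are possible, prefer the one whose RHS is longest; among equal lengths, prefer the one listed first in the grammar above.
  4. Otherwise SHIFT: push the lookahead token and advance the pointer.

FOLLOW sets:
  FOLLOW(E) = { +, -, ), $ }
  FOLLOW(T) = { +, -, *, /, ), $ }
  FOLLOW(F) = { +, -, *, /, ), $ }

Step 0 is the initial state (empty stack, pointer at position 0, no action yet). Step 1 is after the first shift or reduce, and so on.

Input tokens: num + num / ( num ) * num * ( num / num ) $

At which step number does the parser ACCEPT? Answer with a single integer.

Step 1: shift num. Stack=[num] ptr=1 lookahead=+ remaining=[+ num / ( num ) * num * ( num / num ) $]
Step 2: reduce F->num. Stack=[F] ptr=1 lookahead=+ remaining=[+ num / ( num ) * num * ( num / num ) $]
Step 3: reduce T->F. Stack=[T] ptr=1 lookahead=+ remaining=[+ num / ( num ) * num * ( num / num ) $]
Step 4: reduce E->T. Stack=[E] ptr=1 lookahead=+ remaining=[+ num / ( num ) * num * ( num / num ) $]
Step 5: shift +. Stack=[E +] ptr=2 lookahead=num remaining=[num / ( num ) * num * ( num / num ) $]
Step 6: shift num. Stack=[E + num] ptr=3 lookahead=/ remaining=[/ ( num ) * num * ( num / num ) $]
Step 7: reduce F->num. Stack=[E + F] ptr=3 lookahead=/ remaining=[/ ( num ) * num * ( num / num ) $]
Step 8: reduce T->F. Stack=[E + T] ptr=3 lookahead=/ remaining=[/ ( num ) * num * ( num / num ) $]
Step 9: shift /. Stack=[E + T /] ptr=4 lookahead=( remaining=[( num ) * num * ( num / num ) $]
Step 10: shift (. Stack=[E + T / (] ptr=5 lookahead=num remaining=[num ) * num * ( num / num ) $]
Step 11: shift num. Stack=[E + T / ( num] ptr=6 lookahead=) remaining=[) * num * ( num / num ) $]
Step 12: reduce F->num. Stack=[E + T / ( F] ptr=6 lookahead=) remaining=[) * num * ( num / num ) $]
Step 13: reduce T->F. Stack=[E + T / ( T] ptr=6 lookahead=) remaining=[) * num * ( num / num ) $]
Step 14: reduce E->T. Stack=[E + T / ( E] ptr=6 lookahead=) remaining=[) * num * ( num / num ) $]
Step 15: shift ). Stack=[E + T / ( E )] ptr=7 lookahead=* remaining=[* num * ( num / num ) $]
Step 16: reduce F->( E ). Stack=[E + T / F] ptr=7 lookahead=* remaining=[* num * ( num / num ) $]
Step 17: reduce T->T / F. Stack=[E + T] ptr=7 lookahead=* remaining=[* num * ( num / num ) $]
Step 18: shift *. Stack=[E + T *] ptr=8 lookahead=num remaining=[num * ( num / num ) $]
Step 19: shift num. Stack=[E + T * num] ptr=9 lookahead=* remaining=[* ( num / num ) $]
Step 20: reduce F->num. Stack=[E + T * F] ptr=9 lookahead=* remaining=[* ( num / num ) $]
Step 21: reduce T->T * F. Stack=[E + T] ptr=9 lookahead=* remaining=[* ( num / num ) $]
Step 22: shift *. Stack=[E + T *] ptr=10 lookahead=( remaining=[( num / num ) $]
Step 23: shift (. Stack=[E + T * (] ptr=11 lookahead=num remaining=[num / num ) $]
Step 24: shift num. Stack=[E + T * ( num] ptr=12 lookahead=/ remaining=[/ num ) $]
Step 25: reduce F->num. Stack=[E + T * ( F] ptr=12 lookahead=/ remaining=[/ num ) $]
Step 26: reduce T->F. Stack=[E + T * ( T] ptr=12 lookahead=/ remaining=[/ num ) $]
Step 27: shift /. Stack=[E + T * ( T /] ptr=13 lookahead=num remaining=[num ) $]
Step 28: shift num. Stack=[E + T * ( T / num] ptr=14 lookahead=) remaining=[) $]
Step 29: reduce F->num. Stack=[E + T * ( T / F] ptr=14 lookahead=) remaining=[) $]
Step 30: reduce T->T / F. Stack=[E + T * ( T] ptr=14 lookahead=) remaining=[) $]
Step 31: reduce E->T. Stack=[E + T * ( E] ptr=14 lookahead=) remaining=[) $]
Step 32: shift ). Stack=[E + T * ( E )] ptr=15 lookahead=$ remaining=[$]
Step 33: reduce F->( E ). Stack=[E + T * F] ptr=15 lookahead=$ remaining=[$]
Step 34: reduce T->T * F. Stack=[E + T] ptr=15 lookahead=$ remaining=[$]
Step 35: reduce E->E + T. Stack=[E] ptr=15 lookahead=$ remaining=[$]
Step 36: accept. Stack=[E] ptr=15 lookahead=$ remaining=[$]

Answer: 36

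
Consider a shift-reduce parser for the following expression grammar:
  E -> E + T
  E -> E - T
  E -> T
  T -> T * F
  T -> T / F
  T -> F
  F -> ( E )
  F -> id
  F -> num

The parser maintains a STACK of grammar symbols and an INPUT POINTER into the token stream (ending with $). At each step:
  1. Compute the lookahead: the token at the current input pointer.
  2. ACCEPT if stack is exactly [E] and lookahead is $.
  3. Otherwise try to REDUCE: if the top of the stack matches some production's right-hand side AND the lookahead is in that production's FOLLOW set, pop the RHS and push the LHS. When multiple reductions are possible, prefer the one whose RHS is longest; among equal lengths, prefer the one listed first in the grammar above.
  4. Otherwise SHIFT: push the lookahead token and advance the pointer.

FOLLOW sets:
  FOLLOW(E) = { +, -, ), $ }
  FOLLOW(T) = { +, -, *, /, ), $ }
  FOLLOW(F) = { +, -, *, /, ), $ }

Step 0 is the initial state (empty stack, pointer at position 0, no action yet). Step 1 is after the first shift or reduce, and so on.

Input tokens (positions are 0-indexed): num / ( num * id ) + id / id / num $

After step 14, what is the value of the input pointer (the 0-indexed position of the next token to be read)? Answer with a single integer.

Step 1: shift num. Stack=[num] ptr=1 lookahead=/ remaining=[/ ( num * id ) + id / id / num $]
Step 2: reduce F->num. Stack=[F] ptr=1 lookahead=/ remaining=[/ ( num * id ) + id / id / num $]
Step 3: reduce T->F. Stack=[T] ptr=1 lookahead=/ remaining=[/ ( num * id ) + id / id / num $]
Step 4: shift /. Stack=[T /] ptr=2 lookahead=( remaining=[( num * id ) + id / id / num $]
Step 5: shift (. Stack=[T / (] ptr=3 lookahead=num remaining=[num * id ) + id / id / num $]
Step 6: shift num. Stack=[T / ( num] ptr=4 lookahead=* remaining=[* id ) + id / id / num $]
Step 7: reduce F->num. Stack=[T / ( F] ptr=4 lookahead=* remaining=[* id ) + id / id / num $]
Step 8: reduce T->F. Stack=[T / ( T] ptr=4 lookahead=* remaining=[* id ) + id / id / num $]
Step 9: shift *. Stack=[T / ( T *] ptr=5 lookahead=id remaining=[id ) + id / id / num $]
Step 10: shift id. Stack=[T / ( T * id] ptr=6 lookahead=) remaining=[) + id / id / num $]
Step 11: reduce F->id. Stack=[T / ( T * F] ptr=6 lookahead=) remaining=[) + id / id / num $]
Step 12: reduce T->T * F. Stack=[T / ( T] ptr=6 lookahead=) remaining=[) + id / id / num $]
Step 13: reduce E->T. Stack=[T / ( E] ptr=6 lookahead=) remaining=[) + id / id / num $]
Step 14: shift ). Stack=[T / ( E )] ptr=7 lookahead=+ remaining=[+ id / id / num $]

Answer: 7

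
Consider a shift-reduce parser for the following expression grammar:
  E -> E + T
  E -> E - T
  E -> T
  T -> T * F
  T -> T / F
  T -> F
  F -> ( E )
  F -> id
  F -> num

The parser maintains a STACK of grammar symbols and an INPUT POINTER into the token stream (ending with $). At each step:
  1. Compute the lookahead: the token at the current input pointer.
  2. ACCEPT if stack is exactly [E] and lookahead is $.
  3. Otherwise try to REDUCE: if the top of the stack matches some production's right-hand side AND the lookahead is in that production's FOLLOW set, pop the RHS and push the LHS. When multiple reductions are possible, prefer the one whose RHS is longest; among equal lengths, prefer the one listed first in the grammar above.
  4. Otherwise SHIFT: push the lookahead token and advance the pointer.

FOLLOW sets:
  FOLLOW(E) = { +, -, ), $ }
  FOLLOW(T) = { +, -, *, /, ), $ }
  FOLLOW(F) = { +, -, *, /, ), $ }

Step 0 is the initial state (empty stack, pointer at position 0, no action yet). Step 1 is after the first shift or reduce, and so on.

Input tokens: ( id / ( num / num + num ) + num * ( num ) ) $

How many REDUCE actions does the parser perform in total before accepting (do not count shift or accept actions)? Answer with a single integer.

Answer: 24

Derivation:
Step 1: shift (. Stack=[(] ptr=1 lookahead=id remaining=[id / ( num / num + num ) + num * ( num ) ) $]
Step 2: shift id. Stack=[( id] ptr=2 lookahead=/ remaining=[/ ( num / num + num ) + num * ( num ) ) $]
Step 3: reduce F->id. Stack=[( F] ptr=2 lookahead=/ remaining=[/ ( num / num + num ) + num * ( num ) ) $]
Step 4: reduce T->F. Stack=[( T] ptr=2 lookahead=/ remaining=[/ ( num / num + num ) + num * ( num ) ) $]
Step 5: shift /. Stack=[( T /] ptr=3 lookahead=( remaining=[( num / num + num ) + num * ( num ) ) $]
Step 6: shift (. Stack=[( T / (] ptr=4 lookahead=num remaining=[num / num + num ) + num * ( num ) ) $]
Step 7: shift num. Stack=[( T / ( num] ptr=5 lookahead=/ remaining=[/ num + num ) + num * ( num ) ) $]
Step 8: reduce F->num. Stack=[( T / ( F] ptr=5 lookahead=/ remaining=[/ num + num ) + num * ( num ) ) $]
Step 9: reduce T->F. Stack=[( T / ( T] ptr=5 lookahead=/ remaining=[/ num + num ) + num * ( num ) ) $]
Step 10: shift /. Stack=[( T / ( T /] ptr=6 lookahead=num remaining=[num + num ) + num * ( num ) ) $]
Step 11: shift num. Stack=[( T / ( T / num] ptr=7 lookahead=+ remaining=[+ num ) + num * ( num ) ) $]
Step 12: reduce F->num. Stack=[( T / ( T / F] ptr=7 lookahead=+ remaining=[+ num ) + num * ( num ) ) $]
Step 13: reduce T->T / F. Stack=[( T / ( T] ptr=7 lookahead=+ remaining=[+ num ) + num * ( num ) ) $]
Step 14: reduce E->T. Stack=[( T / ( E] ptr=7 lookahead=+ remaining=[+ num ) + num * ( num ) ) $]
Step 15: shift +. Stack=[( T / ( E +] ptr=8 lookahead=num remaining=[num ) + num * ( num ) ) $]
Step 16: shift num. Stack=[( T / ( E + num] ptr=9 lookahead=) remaining=[) + num * ( num ) ) $]
Step 17: reduce F->num. Stack=[( T / ( E + F] ptr=9 lookahead=) remaining=[) + num * ( num ) ) $]
Step 18: reduce T->F. Stack=[( T / ( E + T] ptr=9 lookahead=) remaining=[) + num * ( num ) ) $]
Step 19: reduce E->E + T. Stack=[( T / ( E] ptr=9 lookahead=) remaining=[) + num * ( num ) ) $]
Step 20: shift ). Stack=[( T / ( E )] ptr=10 lookahead=+ remaining=[+ num * ( num ) ) $]
Step 21: reduce F->( E ). Stack=[( T / F] ptr=10 lookahead=+ remaining=[+ num * ( num ) ) $]
Step 22: reduce T->T / F. Stack=[( T] ptr=10 lookahead=+ remaining=[+ num * ( num ) ) $]
Step 23: reduce E->T. Stack=[( E] ptr=10 lookahead=+ remaining=[+ num * ( num ) ) $]
Step 24: shift +. Stack=[( E +] ptr=11 lookahead=num remaining=[num * ( num ) ) $]
Step 25: shift num. Stack=[( E + num] ptr=12 lookahead=* remaining=[* ( num ) ) $]
Step 26: reduce F->num. Stack=[( E + F] ptr=12 lookahead=* remaining=[* ( num ) ) $]
Step 27: reduce T->F. Stack=[( E + T] ptr=12 lookahead=* remaining=[* ( num ) ) $]
Step 28: shift *. Stack=[( E + T *] ptr=13 lookahead=( remaining=[( num ) ) $]
Step 29: shift (. Stack=[( E + T * (] ptr=14 lookahead=num remaining=[num ) ) $]
Step 30: shift num. Stack=[( E + T * ( num] ptr=15 lookahead=) remaining=[) ) $]
Step 31: reduce F->num. Stack=[( E + T * ( F] ptr=15 lookahead=) remaining=[) ) $]
Step 32: reduce T->F. Stack=[( E + T * ( T] ptr=15 lookahead=) remaining=[) ) $]
Step 33: reduce E->T. Stack=[( E + T * ( E] ptr=15 lookahead=) remaining=[) ) $]
Step 34: shift ). Stack=[( E + T * ( E )] ptr=16 lookahead=) remaining=[) $]
Step 35: reduce F->( E ). Stack=[( E + T * F] ptr=16 lookahead=) remaining=[) $]
Step 36: reduce T->T * F. Stack=[( E + T] ptr=16 lookahead=) remaining=[) $]
Step 37: reduce E->E + T. Stack=[( E] ptr=16 lookahead=) remaining=[) $]
Step 38: shift ). Stack=[( E )] ptr=17 lookahead=$ remaining=[$]
Step 39: reduce F->( E ). Stack=[F] ptr=17 lookahead=$ remaining=[$]
Step 40: reduce T->F. Stack=[T] ptr=17 lookahead=$ remaining=[$]
Step 41: reduce E->T. Stack=[E] ptr=17 lookahead=$ remaining=[$]
Step 42: accept. Stack=[E] ptr=17 lookahead=$ remaining=[$]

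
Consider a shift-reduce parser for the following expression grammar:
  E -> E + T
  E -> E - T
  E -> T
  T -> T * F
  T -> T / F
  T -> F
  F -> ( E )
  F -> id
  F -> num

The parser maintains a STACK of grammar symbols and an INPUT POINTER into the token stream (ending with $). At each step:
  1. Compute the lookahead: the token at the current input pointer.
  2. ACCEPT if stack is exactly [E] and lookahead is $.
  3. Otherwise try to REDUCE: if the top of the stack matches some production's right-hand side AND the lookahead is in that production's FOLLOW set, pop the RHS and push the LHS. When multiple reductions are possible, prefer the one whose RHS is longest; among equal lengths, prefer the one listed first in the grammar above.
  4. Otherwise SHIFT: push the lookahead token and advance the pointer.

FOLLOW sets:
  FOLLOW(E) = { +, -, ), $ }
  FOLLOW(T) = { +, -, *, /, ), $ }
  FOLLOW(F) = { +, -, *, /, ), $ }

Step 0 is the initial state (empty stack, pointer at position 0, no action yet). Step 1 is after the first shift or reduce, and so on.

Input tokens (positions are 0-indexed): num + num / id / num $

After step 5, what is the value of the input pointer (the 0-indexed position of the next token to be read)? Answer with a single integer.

Answer: 2

Derivation:
Step 1: shift num. Stack=[num] ptr=1 lookahead=+ remaining=[+ num / id / num $]
Step 2: reduce F->num. Stack=[F] ptr=1 lookahead=+ remaining=[+ num / id / num $]
Step 3: reduce T->F. Stack=[T] ptr=1 lookahead=+ remaining=[+ num / id / num $]
Step 4: reduce E->T. Stack=[E] ptr=1 lookahead=+ remaining=[+ num / id / num $]
Step 5: shift +. Stack=[E +] ptr=2 lookahead=num remaining=[num / id / num $]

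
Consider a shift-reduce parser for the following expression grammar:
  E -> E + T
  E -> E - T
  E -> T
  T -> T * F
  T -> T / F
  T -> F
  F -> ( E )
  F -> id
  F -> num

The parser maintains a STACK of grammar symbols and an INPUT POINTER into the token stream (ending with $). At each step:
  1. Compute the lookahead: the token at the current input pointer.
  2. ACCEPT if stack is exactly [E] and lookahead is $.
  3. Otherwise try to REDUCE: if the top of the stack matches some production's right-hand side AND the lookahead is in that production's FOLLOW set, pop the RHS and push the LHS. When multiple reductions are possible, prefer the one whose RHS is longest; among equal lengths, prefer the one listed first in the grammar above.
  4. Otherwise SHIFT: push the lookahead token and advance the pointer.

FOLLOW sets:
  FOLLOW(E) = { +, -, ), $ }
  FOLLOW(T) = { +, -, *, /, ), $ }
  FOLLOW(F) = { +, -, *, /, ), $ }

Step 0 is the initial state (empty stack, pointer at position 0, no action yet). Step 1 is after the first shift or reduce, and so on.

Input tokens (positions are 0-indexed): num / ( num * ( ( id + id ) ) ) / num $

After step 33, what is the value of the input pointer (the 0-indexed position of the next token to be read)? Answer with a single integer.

Step 1: shift num. Stack=[num] ptr=1 lookahead=/ remaining=[/ ( num * ( ( id + id ) ) ) / num $]
Step 2: reduce F->num. Stack=[F] ptr=1 lookahead=/ remaining=[/ ( num * ( ( id + id ) ) ) / num $]
Step 3: reduce T->F. Stack=[T] ptr=1 lookahead=/ remaining=[/ ( num * ( ( id + id ) ) ) / num $]
Step 4: shift /. Stack=[T /] ptr=2 lookahead=( remaining=[( num * ( ( id + id ) ) ) / num $]
Step 5: shift (. Stack=[T / (] ptr=3 lookahead=num remaining=[num * ( ( id + id ) ) ) / num $]
Step 6: shift num. Stack=[T / ( num] ptr=4 lookahead=* remaining=[* ( ( id + id ) ) ) / num $]
Step 7: reduce F->num. Stack=[T / ( F] ptr=4 lookahead=* remaining=[* ( ( id + id ) ) ) / num $]
Step 8: reduce T->F. Stack=[T / ( T] ptr=4 lookahead=* remaining=[* ( ( id + id ) ) ) / num $]
Step 9: shift *. Stack=[T / ( T *] ptr=5 lookahead=( remaining=[( ( id + id ) ) ) / num $]
Step 10: shift (. Stack=[T / ( T * (] ptr=6 lookahead=( remaining=[( id + id ) ) ) / num $]
Step 11: shift (. Stack=[T / ( T * ( (] ptr=7 lookahead=id remaining=[id + id ) ) ) / num $]
Step 12: shift id. Stack=[T / ( T * ( ( id] ptr=8 lookahead=+ remaining=[+ id ) ) ) / num $]
Step 13: reduce F->id. Stack=[T / ( T * ( ( F] ptr=8 lookahead=+ remaining=[+ id ) ) ) / num $]
Step 14: reduce T->F. Stack=[T / ( T * ( ( T] ptr=8 lookahead=+ remaining=[+ id ) ) ) / num $]
Step 15: reduce E->T. Stack=[T / ( T * ( ( E] ptr=8 lookahead=+ remaining=[+ id ) ) ) / num $]
Step 16: shift +. Stack=[T / ( T * ( ( E +] ptr=9 lookahead=id remaining=[id ) ) ) / num $]
Step 17: shift id. Stack=[T / ( T * ( ( E + id] ptr=10 lookahead=) remaining=[) ) ) / num $]
Step 18: reduce F->id. Stack=[T / ( T * ( ( E + F] ptr=10 lookahead=) remaining=[) ) ) / num $]
Step 19: reduce T->F. Stack=[T / ( T * ( ( E + T] ptr=10 lookahead=) remaining=[) ) ) / num $]
Step 20: reduce E->E + T. Stack=[T / ( T * ( ( E] ptr=10 lookahead=) remaining=[) ) ) / num $]
Step 21: shift ). Stack=[T / ( T * ( ( E )] ptr=11 lookahead=) remaining=[) ) / num $]
Step 22: reduce F->( E ). Stack=[T / ( T * ( F] ptr=11 lookahead=) remaining=[) ) / num $]
Step 23: reduce T->F. Stack=[T / ( T * ( T] ptr=11 lookahead=) remaining=[) ) / num $]
Step 24: reduce E->T. Stack=[T / ( T * ( E] ptr=11 lookahead=) remaining=[) ) / num $]
Step 25: shift ). Stack=[T / ( T * ( E )] ptr=12 lookahead=) remaining=[) / num $]
Step 26: reduce F->( E ). Stack=[T / ( T * F] ptr=12 lookahead=) remaining=[) / num $]
Step 27: reduce T->T * F. Stack=[T / ( T] ptr=12 lookahead=) remaining=[) / num $]
Step 28: reduce E->T. Stack=[T / ( E] ptr=12 lookahead=) remaining=[) / num $]
Step 29: shift ). Stack=[T / ( E )] ptr=13 lookahead=/ remaining=[/ num $]
Step 30: reduce F->( E ). Stack=[T / F] ptr=13 lookahead=/ remaining=[/ num $]
Step 31: reduce T->T / F. Stack=[T] ptr=13 lookahead=/ remaining=[/ num $]
Step 32: shift /. Stack=[T /] ptr=14 lookahead=num remaining=[num $]
Step 33: shift num. Stack=[T / num] ptr=15 lookahead=$ remaining=[$]

Answer: 15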